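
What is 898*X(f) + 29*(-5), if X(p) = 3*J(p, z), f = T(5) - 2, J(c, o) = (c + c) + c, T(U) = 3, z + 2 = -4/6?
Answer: 7937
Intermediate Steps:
z = -8/3 (z = -2 - 4/6 = -2 - 4*⅙ = -2 - ⅔ = -8/3 ≈ -2.6667)
J(c, o) = 3*c (J(c, o) = 2*c + c = 3*c)
f = 1 (f = 3 - 2 = 1)
X(p) = 9*p (X(p) = 3*(3*p) = 9*p)
898*X(f) + 29*(-5) = 898*(9*1) + 29*(-5) = 898*9 - 145 = 8082 - 145 = 7937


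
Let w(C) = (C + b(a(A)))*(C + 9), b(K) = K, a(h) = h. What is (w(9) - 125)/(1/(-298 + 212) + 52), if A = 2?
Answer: 6278/4471 ≈ 1.4042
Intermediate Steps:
w(C) = (2 + C)*(9 + C) (w(C) = (C + 2)*(C + 9) = (2 + C)*(9 + C))
(w(9) - 125)/(1/(-298 + 212) + 52) = ((18 + 9**2 + 11*9) - 125)/(1/(-298 + 212) + 52) = ((18 + 81 + 99) - 125)/(1/(-86) + 52) = (198 - 125)/(-1/86 + 52) = 73/(4471/86) = 73*(86/4471) = 6278/4471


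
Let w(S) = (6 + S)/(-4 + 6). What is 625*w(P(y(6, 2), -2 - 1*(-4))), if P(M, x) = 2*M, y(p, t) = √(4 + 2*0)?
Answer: 3125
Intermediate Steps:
y(p, t) = 2 (y(p, t) = √(4 + 0) = √4 = 2)
w(S) = 3 + S/2 (w(S) = (6 + S)/2 = (6 + S)*(½) = 3 + S/2)
625*w(P(y(6, 2), -2 - 1*(-4))) = 625*(3 + (2*2)/2) = 625*(3 + (½)*4) = 625*(3 + 2) = 625*5 = 3125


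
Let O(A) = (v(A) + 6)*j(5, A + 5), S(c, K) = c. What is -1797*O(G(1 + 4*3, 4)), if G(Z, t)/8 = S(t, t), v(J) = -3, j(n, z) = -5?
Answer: 26955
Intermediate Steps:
G(Z, t) = 8*t
O(A) = -15 (O(A) = (-3 + 6)*(-5) = 3*(-5) = -15)
-1797*O(G(1 + 4*3, 4)) = -1797*(-15) = 26955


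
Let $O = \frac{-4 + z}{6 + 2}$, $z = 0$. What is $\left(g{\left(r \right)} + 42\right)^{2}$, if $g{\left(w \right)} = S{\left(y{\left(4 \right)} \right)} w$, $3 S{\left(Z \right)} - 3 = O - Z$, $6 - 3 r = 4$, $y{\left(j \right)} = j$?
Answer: $\frac{15625}{9} \approx 1736.1$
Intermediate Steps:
$r = \frac{2}{3}$ ($r = 2 - \frac{4}{3} = \frac{2}{3} \approx 0.66667$)
$O = - \frac{1}{2}$ ($O = \frac{-4 + 0}{6 + 2} = - \frac{4}{8} = \left(-4\right) \frac{1}{8} = - \frac{1}{2} \approx -0.5$)
$S{\left(Z \right)} = \frac{5}{6} - \frac{Z}{3}$ ($S{\left(Z \right)} = 1 + \frac{- \frac{1}{2} - Z}{3} = 1 - \left(\frac{1}{6} + \frac{Z}{3}\right) = \frac{5}{6} - \frac{Z}{3}$)
$g{\left(w \right)} = - \frac{w}{2}$ ($g{\left(w \right)} = \left(\frac{5}{6} - \frac{4}{3}\right) w = - \frac{w}{2}$)
$\left(g{\left(r \right)} + 42\right)^{2} = \left(\left(- \frac{1}{2}\right) \frac{2}{3} + 42\right)^{2} = \left(- \frac{1}{3} + 42\right)^{2} = \left(\frac{125}{3}\right)^{2} = \frac{15625}{9}$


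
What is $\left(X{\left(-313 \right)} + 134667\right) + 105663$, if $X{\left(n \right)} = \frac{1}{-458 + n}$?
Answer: $\frac{185294429}{771} \approx 2.4033 \cdot 10^{5}$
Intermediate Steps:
$\left(X{\left(-313 \right)} + 134667\right) + 105663 = \left(\frac{1}{-458 - 313} + 134667\right) + 105663 = \left(\frac{1}{-771} + 134667\right) + 105663 = \left(- \frac{1}{771} + 134667\right) + 105663 = \frac{103828256}{771} + 105663 = \frac{185294429}{771}$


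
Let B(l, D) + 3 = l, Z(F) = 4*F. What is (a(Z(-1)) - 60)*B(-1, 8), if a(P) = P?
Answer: 256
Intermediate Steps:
B(l, D) = -3 + l
(a(Z(-1)) - 60)*B(-1, 8) = (4*(-1) - 60)*(-3 - 1) = (-4 - 60)*(-4) = -64*(-4) = 256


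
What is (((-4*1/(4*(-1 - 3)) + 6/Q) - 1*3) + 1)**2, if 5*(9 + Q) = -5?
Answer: 2209/400 ≈ 5.5225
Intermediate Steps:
Q = -10 (Q = -9 + (1/5)*(-5) = -9 - 1 = -10)
(((-4*1/(4*(-1 - 3)) + 6/Q) - 1*3) + 1)**2 = (((-4*1/(4*(-1 - 3)) + 6/(-10)) - 1*3) + 1)**2 = (((-4/(4*(-4)) + 6*(-1/10)) - 3) + 1)**2 = (((-4/(-16) - 3/5) - 3) + 1)**2 = (((-4*(-1/16) - 3/5) - 3) + 1)**2 = (((1/4 - 3/5) - 3) + 1)**2 = ((-7/20 - 3) + 1)**2 = (-67/20 + 1)**2 = (-47/20)**2 = 2209/400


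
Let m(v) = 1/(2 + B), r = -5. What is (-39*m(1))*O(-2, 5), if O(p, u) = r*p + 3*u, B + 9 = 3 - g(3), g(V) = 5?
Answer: 325/3 ≈ 108.33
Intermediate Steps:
B = -11 (B = -9 + (3 - 1*5) = -9 + (3 - 5) = -9 - 2 = -11)
m(v) = -⅑ (m(v) = 1/(2 - 11) = 1/(-9) = -⅑)
O(p, u) = -5*p + 3*u
(-39*m(1))*O(-2, 5) = (-39*(-⅑))*(-5*(-2) + 3*5) = 13*(10 + 15)/3 = (13/3)*25 = 325/3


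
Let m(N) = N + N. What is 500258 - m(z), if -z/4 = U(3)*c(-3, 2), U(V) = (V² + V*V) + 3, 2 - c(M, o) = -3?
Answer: 501098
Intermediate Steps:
c(M, o) = 5 (c(M, o) = 2 - 1*(-3) = 2 + 3 = 5)
U(V) = 3 + 2*V² (U(V) = (V² + V²) + 3 = 2*V² + 3 = 3 + 2*V²)
z = -420 (z = -4*(3 + 2*3²)*5 = -4*(3 + 2*9)*5 = -4*(3 + 18)*5 = -84*5 = -4*105 = -420)
m(N) = 2*N
500258 - m(z) = 500258 - 2*(-420) = 500258 - 1*(-840) = 500258 + 840 = 501098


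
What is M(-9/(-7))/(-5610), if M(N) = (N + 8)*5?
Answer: -65/7854 ≈ -0.0082760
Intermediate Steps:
M(N) = 40 + 5*N (M(N) = (8 + N)*5 = 40 + 5*N)
M(-9/(-7))/(-5610) = (40 + 5*(-9/(-7)))/(-5610) = (40 + 5*(-9*(-1/7)))*(-1/5610) = (40 + 5*(9/7))*(-1/5610) = (40 + 45/7)*(-1/5610) = (325/7)*(-1/5610) = -65/7854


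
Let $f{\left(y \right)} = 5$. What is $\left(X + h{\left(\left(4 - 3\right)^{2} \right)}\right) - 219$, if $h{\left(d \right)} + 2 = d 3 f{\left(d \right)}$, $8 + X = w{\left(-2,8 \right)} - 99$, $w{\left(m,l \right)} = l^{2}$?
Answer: $-249$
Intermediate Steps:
$X = -43$ ($X = -8 + \left(8^{2} - 99\right) = -8 + \left(64 - 99\right) = -8 - 35 = -43$)
$h{\left(d \right)} = -2 + 15 d$ ($h{\left(d \right)} = -2 + d 3 \cdot 5 = -2 + 3 d 5 = -2 + 15 d$)
$\left(X + h{\left(\left(4 - 3\right)^{2} \right)}\right) - 219 = \left(-43 - \left(2 - 15 \left(4 - 3\right)^{2}\right)\right) - 219 = \left(-43 - \left(2 - 15 \cdot 1^{2}\right)\right) - 219 = \left(-43 + \left(-2 + 15 \cdot 1\right)\right) - 219 = \left(-43 + \left(-2 + 15\right)\right) - 219 = \left(-43 + 13\right) - 219 = -30 - 219 = -249$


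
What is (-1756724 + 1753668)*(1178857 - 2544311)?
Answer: 4172827424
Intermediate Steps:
(-1756724 + 1753668)*(1178857 - 2544311) = -3056*(-1365454) = 4172827424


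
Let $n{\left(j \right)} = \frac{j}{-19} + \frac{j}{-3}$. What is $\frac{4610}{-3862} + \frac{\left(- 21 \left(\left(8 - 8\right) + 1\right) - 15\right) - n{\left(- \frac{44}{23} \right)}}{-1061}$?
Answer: $- \frac{3113183471}{2685965001} \approx -1.1591$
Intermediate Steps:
$n{\left(j \right)} = - \frac{22 j}{57}$ ($n{\left(j \right)} = j \left(- \frac{1}{19}\right) + j \left(- \frac{1}{3}\right) = - \frac{j}{19} - \frac{j}{3} = - \frac{22 j}{57}$)
$\frac{4610}{-3862} + \frac{\left(- 21 \left(\left(8 - 8\right) + 1\right) - 15\right) - n{\left(- \frac{44}{23} \right)}}{-1061} = \frac{4610}{-3862} + \frac{\left(- 21 \left(\left(8 - 8\right) + 1\right) - 15\right) - - \frac{22 \left(- \frac{44}{23}\right)}{57}}{-1061} = 4610 \left(- \frac{1}{3862}\right) + \left(\left(- 21 \left(0 + 1\right) - 15\right) - - \frac{22 \left(\left(-44\right) \frac{1}{23}\right)}{57}\right) \left(- \frac{1}{1061}\right) = - \frac{2305}{1931} + \left(\left(\left(-21\right) 1 - 15\right) - \left(- \frac{22}{57}\right) \left(- \frac{44}{23}\right)\right) \left(- \frac{1}{1061}\right) = - \frac{2305}{1931} + \left(\left(-21 - 15\right) - \frac{968}{1311}\right) \left(- \frac{1}{1061}\right) = - \frac{2305}{1931} + \left(-36 - \frac{968}{1311}\right) \left(- \frac{1}{1061}\right) = - \frac{2305}{1931} - - \frac{48164}{1390971} = - \frac{2305}{1931} + \frac{48164}{1390971} = - \frac{3113183471}{2685965001}$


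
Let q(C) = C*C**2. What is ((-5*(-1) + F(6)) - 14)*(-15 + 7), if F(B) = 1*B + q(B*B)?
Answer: -373224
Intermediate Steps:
q(C) = C**3
F(B) = B + B**6 (F(B) = 1*B + (B*B)**3 = B + (B**2)**3 = B + B**6)
((-5*(-1) + F(6)) - 14)*(-15 + 7) = ((-5*(-1) + (6 + 6**6)) - 14)*(-15 + 7) = ((5 + (6 + 46656)) - 14)*(-8) = ((5 + 46662) - 14)*(-8) = (46667 - 14)*(-8) = 46653*(-8) = -373224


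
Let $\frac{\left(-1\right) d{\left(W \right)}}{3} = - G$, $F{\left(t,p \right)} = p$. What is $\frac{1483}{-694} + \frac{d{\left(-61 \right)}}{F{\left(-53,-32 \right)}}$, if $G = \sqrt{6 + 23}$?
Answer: $- \frac{1483}{694} - \frac{3 \sqrt{29}}{32} \approx -2.6417$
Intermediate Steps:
$G = \sqrt{29} \approx 5.3852$
$d{\left(W \right)} = 3 \sqrt{29}$ ($d{\left(W \right)} = - 3 \left(- \sqrt{29}\right) = 3 \sqrt{29}$)
$\frac{1483}{-694} + \frac{d{\left(-61 \right)}}{F{\left(-53,-32 \right)}} = \frac{1483}{-694} + \frac{3 \sqrt{29}}{-32} = 1483 \left(- \frac{1}{694}\right) + 3 \sqrt{29} \left(- \frac{1}{32}\right) = - \frac{1483}{694} - \frac{3 \sqrt{29}}{32}$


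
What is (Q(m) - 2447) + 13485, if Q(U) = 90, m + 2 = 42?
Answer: 11128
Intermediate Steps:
m = 40 (m = -2 + 42 = 40)
(Q(m) - 2447) + 13485 = (90 - 2447) + 13485 = -2357 + 13485 = 11128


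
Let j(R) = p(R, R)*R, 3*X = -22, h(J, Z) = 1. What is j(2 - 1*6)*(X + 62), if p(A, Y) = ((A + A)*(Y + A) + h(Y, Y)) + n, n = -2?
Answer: -13776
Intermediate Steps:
X = -22/3 (X = (⅓)*(-22) = -22/3 ≈ -7.3333)
p(A, Y) = -1 + 2*A*(A + Y) (p(A, Y) = ((A + A)*(Y + A) + 1) - 2 = ((2*A)*(A + Y) + 1) - 2 = (2*A*(A + Y) + 1) - 2 = (1 + 2*A*(A + Y)) - 2 = -1 + 2*A*(A + Y))
j(R) = R*(-1 + 4*R²) (j(R) = (-1 + 2*R² + 2*R*R)*R = (-1 + 2*R² + 2*R²)*R = (-1 + 4*R²)*R = R*(-1 + 4*R²))
j(2 - 1*6)*(X + 62) = (-(2 - 1*6) + 4*(2 - 1*6)³)*(-22/3 + 62) = (-(2 - 6) + 4*(2 - 6)³)*(164/3) = (-1*(-4) + 4*(-4)³)*(164/3) = (4 + 4*(-64))*(164/3) = (4 - 256)*(164/3) = -252*164/3 = -13776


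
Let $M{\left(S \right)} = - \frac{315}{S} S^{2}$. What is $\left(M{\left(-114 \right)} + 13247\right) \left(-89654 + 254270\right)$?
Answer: $8092028712$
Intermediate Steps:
$M{\left(S \right)} = - 315 S$
$\left(M{\left(-114 \right)} + 13247\right) \left(-89654 + 254270\right) = \left(\left(-315\right) \left(-114\right) + 13247\right) \left(-89654 + 254270\right) = \left(35910 + 13247\right) 164616 = 49157 \cdot 164616 = 8092028712$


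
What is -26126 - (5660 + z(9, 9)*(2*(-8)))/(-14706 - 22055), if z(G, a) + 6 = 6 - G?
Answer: -960412082/36761 ≈ -26126.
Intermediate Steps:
z(G, a) = -G (z(G, a) = -6 + (6 - G) = -G)
-26126 - (5660 + z(9, 9)*(2*(-8)))/(-14706 - 22055) = -26126 - (5660 + (-1*9)*(2*(-8)))/(-14706 - 22055) = -26126 - (5660 - 9*(-16))/(-36761) = -26126 - (5660 + 144)*(-1)/36761 = -26126 - 5804*(-1)/36761 = -26126 - 1*(-5804/36761) = -26126 + 5804/36761 = -960412082/36761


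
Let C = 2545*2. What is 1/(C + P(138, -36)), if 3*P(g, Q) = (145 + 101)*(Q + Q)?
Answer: -1/814 ≈ -0.0012285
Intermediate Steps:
C = 5090
P(g, Q) = 164*Q (P(g, Q) = ((145 + 101)*(Q + Q))/3 = (246*(2*Q))/3 = (492*Q)/3 = 164*Q)
1/(C + P(138, -36)) = 1/(5090 + 164*(-36)) = 1/(5090 - 5904) = 1/(-814) = -1/814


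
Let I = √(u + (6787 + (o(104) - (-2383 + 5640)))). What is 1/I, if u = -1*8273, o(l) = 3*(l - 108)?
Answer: -I*√4755/4755 ≈ -0.014502*I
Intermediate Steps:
o(l) = -324 + 3*l (o(l) = 3*(-108 + l) = -324 + 3*l)
u = -8273
I = I*√4755 (I = √(-8273 + (6787 + ((-324 + 3*104) - (-2383 + 5640)))) = √(-8273 + (6787 + ((-324 + 312) - 1*3257))) = √(-8273 + (6787 + (-12 - 3257))) = √(-8273 + (6787 - 3269)) = √(-8273 + 3518) = √(-4755) = I*√4755 ≈ 68.957*I)
1/I = 1/(I*√4755) = -I*√4755/4755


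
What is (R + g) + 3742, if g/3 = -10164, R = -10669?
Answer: -37419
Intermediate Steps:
g = -30492 (g = 3*(-10164) = -30492)
(R + g) + 3742 = (-10669 - 30492) + 3742 = -41161 + 3742 = -37419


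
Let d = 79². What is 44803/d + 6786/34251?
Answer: 525632993/71253497 ≈ 7.3769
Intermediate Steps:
d = 6241
44803/d + 6786/34251 = 44803/6241 + 6786/34251 = 44803*(1/6241) + 6786*(1/34251) = 44803/6241 + 2262/11417 = 525632993/71253497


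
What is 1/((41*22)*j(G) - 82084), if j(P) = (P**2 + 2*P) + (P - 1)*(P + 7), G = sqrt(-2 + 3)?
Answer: -1/79378 ≈ -1.2598e-5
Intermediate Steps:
G = 1 (G = sqrt(1) = 1)
j(P) = P**2 + 2*P + (-1 + P)*(7 + P) (j(P) = (P**2 + 2*P) + (-1 + P)*(7 + P) = P**2 + 2*P + (-1 + P)*(7 + P))
1/((41*22)*j(G) - 82084) = 1/((41*22)*(-7 + 2*1**2 + 8*1) - 82084) = 1/(902*(-7 + 2*1 + 8) - 82084) = 1/(902*(-7 + 2 + 8) - 82084) = 1/(902*3 - 82084) = 1/(2706 - 82084) = 1/(-79378) = -1/79378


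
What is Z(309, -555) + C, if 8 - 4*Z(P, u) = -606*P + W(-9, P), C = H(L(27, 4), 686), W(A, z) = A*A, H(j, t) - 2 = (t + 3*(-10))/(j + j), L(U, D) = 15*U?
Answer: 75812857/1620 ≈ 46798.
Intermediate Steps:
H(j, t) = 2 + (-30 + t)/(2*j) (H(j, t) = 2 + (t + 3*(-10))/(j + j) = 2 + (t - 30)/((2*j)) = 2 + (-30 + t)*(1/(2*j)) = 2 + (-30 + t)/(2*j))
W(A, z) = A**2
C = 1138/405 (C = (-30 + 686 + 4*(15*27))/(2*((15*27))) = (1/2)*(-30 + 686 + 4*405)/405 = (1/2)*(1/405)*(-30 + 686 + 1620) = (1/2)*(1/405)*2276 = 1138/405 ≈ 2.8099)
Z(P, u) = -73/4 + 303*P/2 (Z(P, u) = 2 - (-606*P + (-9)**2)/4 = 2 - (-606*P + 81)/4 = 2 - (81 - 606*P)/4 = 2 + (-81/4 + 303*P/2) = -73/4 + 303*P/2)
Z(309, -555) + C = (-73/4 + (303/2)*309) + 1138/405 = (-73/4 + 93627/2) + 1138/405 = 187181/4 + 1138/405 = 75812857/1620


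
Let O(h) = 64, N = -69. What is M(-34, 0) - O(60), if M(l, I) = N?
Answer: -133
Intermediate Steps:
M(l, I) = -69
M(-34, 0) - O(60) = -69 - 1*64 = -69 - 64 = -133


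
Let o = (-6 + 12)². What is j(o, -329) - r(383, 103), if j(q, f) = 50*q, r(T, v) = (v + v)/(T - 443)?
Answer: 54103/30 ≈ 1803.4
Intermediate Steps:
o = 36 (o = 6² = 36)
r(T, v) = 2*v/(-443 + T) (r(T, v) = (2*v)/(-443 + T) = 2*v/(-443 + T))
j(o, -329) - r(383, 103) = 50*36 - 2*103/(-443 + 383) = 1800 - 2*103/(-60) = 1800 - 2*103*(-1)/60 = 1800 - 1*(-103/30) = 1800 + 103/30 = 54103/30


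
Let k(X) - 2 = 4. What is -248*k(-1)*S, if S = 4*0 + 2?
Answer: -2976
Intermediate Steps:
k(X) = 6 (k(X) = 2 + 4 = 6)
S = 2 (S = 0 + 2 = 2)
-248*k(-1)*S = -1488*2 = -248*12 = -2976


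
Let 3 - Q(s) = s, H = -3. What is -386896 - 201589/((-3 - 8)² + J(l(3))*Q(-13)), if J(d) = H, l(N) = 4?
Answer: -28444997/73 ≈ -3.8966e+5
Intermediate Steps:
Q(s) = 3 - s
J(d) = -3
-386896 - 201589/((-3 - 8)² + J(l(3))*Q(-13)) = -386896 - 201589/((-3 - 8)² - 3*(3 - 1*(-13))) = -386896 - 201589/((-11)² - 3*(3 + 13)) = -386896 - 201589/(121 - 3*16) = -386896 - 201589/(121 - 48) = -386896 - 201589/73 = -28444997/73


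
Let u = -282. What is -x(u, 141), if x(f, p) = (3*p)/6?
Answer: -141/2 ≈ -70.500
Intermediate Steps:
x(f, p) = p/2 (x(f, p) = (3*p)*(1/6) = p/2)
-x(u, 141) = -141/2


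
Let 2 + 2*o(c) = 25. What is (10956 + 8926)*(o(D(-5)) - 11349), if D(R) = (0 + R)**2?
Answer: -225412175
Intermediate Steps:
D(R) = R**2
o(c) = 23/2 (o(c) = -1 + (1/2)*25 = -1 + 25/2 = 23/2)
(10956 + 8926)*(o(D(-5)) - 11349) = (10956 + 8926)*(23/2 - 11349) = 19882*(-22675/2) = -225412175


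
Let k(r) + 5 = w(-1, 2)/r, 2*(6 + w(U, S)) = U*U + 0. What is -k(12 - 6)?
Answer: 71/12 ≈ 5.9167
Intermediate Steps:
w(U, S) = -6 + U²/2 (w(U, S) = -6 + (U*U + 0)/2 = -6 + (U² + 0)/2 = -6 + U²/2)
k(r) = -5 - 11/(2*r) (k(r) = -5 + (-6 + (½)*(-1)²)/r = -5 + (-6 + (½)*1)/r = -5 + (-6 + ½)/r = -5 - 11/(2*r))
-k(12 - 6) = -(-5 - 11/(2*(12 - 6))) = -(-5 - 11/2/6) = -(-5 - 11/2*⅙) = -(-5 - 11/12) = -1*(-71/12) = 71/12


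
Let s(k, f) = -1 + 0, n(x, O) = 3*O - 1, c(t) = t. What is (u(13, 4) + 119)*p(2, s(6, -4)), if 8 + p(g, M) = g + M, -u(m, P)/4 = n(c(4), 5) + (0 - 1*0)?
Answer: -441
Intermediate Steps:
n(x, O) = -1 + 3*O
s(k, f) = -1
u(m, P) = -56 (u(m, P) = -4*((-1 + 3*5) + (0 - 1*0)) = -4*((-1 + 15) + (0 + 0)) = -4*(14 + 0) = -4*14 = -56)
p(g, M) = -8 + M + g (p(g, M) = -8 + (g + M) = -8 + (M + g) = -8 + M + g)
(u(13, 4) + 119)*p(2, s(6, -4)) = (-56 + 119)*(-8 - 1 + 2) = 63*(-7) = -441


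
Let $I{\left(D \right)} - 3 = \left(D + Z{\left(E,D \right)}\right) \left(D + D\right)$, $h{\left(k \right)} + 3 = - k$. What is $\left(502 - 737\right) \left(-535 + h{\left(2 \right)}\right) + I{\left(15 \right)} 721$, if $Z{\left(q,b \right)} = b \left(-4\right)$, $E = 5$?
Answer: $-844287$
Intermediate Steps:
$h{\left(k \right)} = -3 - k$
$Z{\left(q,b \right)} = - 4 b$
$I{\left(D \right)} = 3 - 6 D^{2}$ ($I{\left(D \right)} = 3 + \left(D - 4 D\right) \left(D + D\right) = 3 + - 3 D 2 D = 3 - 6 D^{2}$)
$\left(502 - 737\right) \left(-535 + h{\left(2 \right)}\right) + I{\left(15 \right)} 721 = \left(502 - 737\right) \left(-535 - 5\right) + \left(3 - 6 \cdot 15^{2}\right) 721 = - 235 \left(-535 - 5\right) + \left(3 - 1350\right) 721 = \left(-235\right) \left(-540\right) - 971187 = 126900 - 971187 = -844287$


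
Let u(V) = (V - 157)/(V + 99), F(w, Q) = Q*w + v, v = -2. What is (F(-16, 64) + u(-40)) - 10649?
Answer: -689022/59 ≈ -11678.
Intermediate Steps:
F(w, Q) = -2 + Q*w (F(w, Q) = Q*w - 2 = -2 + Q*w)
u(V) = (-157 + V)/(99 + V)
(F(-16, 64) + u(-40)) - 10649 = ((-2 + 64*(-16)) + (-157 - 40)/(99 - 40)) - 10649 = ((-2 - 1024) - 197/59) - 10649 = (-1026 + (1/59)*(-197)) - 10649 = (-1026 - 197/59) - 10649 = -60731/59 - 10649 = -689022/59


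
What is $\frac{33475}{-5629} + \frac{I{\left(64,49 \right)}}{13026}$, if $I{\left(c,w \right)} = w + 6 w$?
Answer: $- \frac{33393431}{5640258} \approx -5.9205$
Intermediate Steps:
$I{\left(c,w \right)} = 7 w$
$\frac{33475}{-5629} + \frac{I{\left(64,49 \right)}}{13026} = \frac{33475}{-5629} + \frac{7 \cdot 49}{13026} = 33475 \left(- \frac{1}{5629}\right) + 343 \cdot \frac{1}{13026} = - \frac{2575}{433} + \frac{343}{13026} = - \frac{33393431}{5640258}$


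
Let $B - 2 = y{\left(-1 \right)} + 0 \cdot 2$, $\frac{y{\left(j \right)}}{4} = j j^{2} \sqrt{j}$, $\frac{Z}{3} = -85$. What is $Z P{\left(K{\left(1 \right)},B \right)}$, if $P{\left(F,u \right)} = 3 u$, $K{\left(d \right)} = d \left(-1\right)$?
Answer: $-1530 + 3060 i \approx -1530.0 + 3060.0 i$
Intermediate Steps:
$K{\left(d \right)} = - d$
$Z = -255$ ($Z = 3 \left(-85\right) = -255$)
$y{\left(j \right)} = 4 j^{\frac{7}{2}}$ ($y{\left(j \right)} = 4 j j^{2} \sqrt{j} = 4 j^{3} \sqrt{j} = 4 j^{\frac{7}{2}}$)
$B = 2 - 4 i$ ($B = 2 + \left(4 \left(-1\right)^{\frac{7}{2}} + 0 \cdot 2\right) = 2 + \left(4 \left(- i\right) + 0\right) = 2 + \left(- 4 i + 0\right) = 2 - 4 i \approx 2.0 - 4.0 i$)
$Z P{\left(K{\left(1 \right)},B \right)} = - 255 \cdot 3 \left(2 - 4 i\right) = - 255 \left(6 - 12 i\right) = -1530 + 3060 i$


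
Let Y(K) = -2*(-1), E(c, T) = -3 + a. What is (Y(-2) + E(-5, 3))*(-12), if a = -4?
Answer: 60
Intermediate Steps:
E(c, T) = -7 (E(c, T) = -3 - 4 = -7)
Y(K) = 2
(Y(-2) + E(-5, 3))*(-12) = (2 - 7)*(-12) = -5*(-12) = 60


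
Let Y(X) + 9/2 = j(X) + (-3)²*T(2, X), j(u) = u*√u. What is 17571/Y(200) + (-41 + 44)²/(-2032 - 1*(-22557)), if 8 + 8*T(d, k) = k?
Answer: -304819090011/653127482275 + 140568000*√2/31821071 ≈ 5.7805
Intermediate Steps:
T(d, k) = -1 + k/8
j(u) = u^(3/2)
Y(X) = -27/2 + X^(3/2) + 9*X/8 (Y(X) = -9/2 + (X^(3/2) + (-3)²*(-1 + X/8)) = -9/2 + (X^(3/2) + 9*(-1 + X/8)) = -9/2 + (X^(3/2) + (-9 + 9*X/8)) = -9/2 + (-9 + X^(3/2) + 9*X/8) = -27/2 + X^(3/2) + 9*X/8)
17571/Y(200) + (-41 + 44)²/(-2032 - 1*(-22557)) = 17571/(-27/2 + 200^(3/2) + (9/8)*200) + (-41 + 44)²/(-2032 - 1*(-22557)) = 17571/(-27/2 + 2000*√2 + 225) + 3²/(-2032 + 22557) = 17571/(423/2 + 2000*√2) + 9/20525 = 9/20525 + 17571/(423/2 + 2000*√2)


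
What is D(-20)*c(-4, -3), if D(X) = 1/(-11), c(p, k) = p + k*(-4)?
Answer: -8/11 ≈ -0.72727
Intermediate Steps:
c(p, k) = p - 4*k
D(X) = -1/11
D(-20)*c(-4, -3) = -(-4 - 4*(-3))/11 = -(-4 + 12)/11 = -1/11*8 = -8/11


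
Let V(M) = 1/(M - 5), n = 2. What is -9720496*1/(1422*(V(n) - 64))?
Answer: 4860248/45741 ≈ 106.26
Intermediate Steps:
V(M) = 1/(-5 + M)
-9720496*1/(1422*(V(n) - 64)) = -9720496*1/(1422*(1/(-5 + 2) - 64)) = -9720496*1/(1422*(1/(-3) - 64)) = -9720496*1/(1422*(-⅓ - 64)) = -9720496/((-193/3*1422)) = -9720496/(-91482) = -9720496*(-1/91482) = 4860248/45741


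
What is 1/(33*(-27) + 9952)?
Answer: 1/9061 ≈ 0.00011036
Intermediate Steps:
1/(33*(-27) + 9952) = 1/(-891 + 9952) = 1/9061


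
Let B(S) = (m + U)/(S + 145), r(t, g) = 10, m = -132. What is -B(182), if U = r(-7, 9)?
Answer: 122/327 ≈ 0.37309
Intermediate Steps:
U = 10
B(S) = -122/(145 + S) (B(S) = (-132 + 10)/(S + 145) = -122/(145 + S))
-B(182) = -(-122)/(145 + 182) = -(-122)/327 = -1*(-122/327) = 122/327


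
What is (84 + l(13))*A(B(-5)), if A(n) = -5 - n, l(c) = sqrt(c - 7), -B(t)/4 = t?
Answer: -2100 - 25*sqrt(6) ≈ -2161.2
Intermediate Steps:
B(t) = -4*t
l(c) = sqrt(-7 + c)
(84 + l(13))*A(B(-5)) = (84 + sqrt(-7 + 13))*(-5 - (-4)*(-5)) = (84 + sqrt(6))*(-5 - 1*20) = (84 + sqrt(6))*(-5 - 20) = (84 + sqrt(6))*(-25) = -2100 - 25*sqrt(6)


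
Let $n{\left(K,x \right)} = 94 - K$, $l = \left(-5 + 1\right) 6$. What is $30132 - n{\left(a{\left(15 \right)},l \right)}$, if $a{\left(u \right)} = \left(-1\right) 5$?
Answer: $30033$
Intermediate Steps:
$a{\left(u \right)} = -5$
$l = -24$ ($l = \left(-4\right) 6 = -24$)
$30132 - n{\left(a{\left(15 \right)},l \right)} = 30132 - \left(94 - -5\right) = 30132 - \left(94 + 5\right) = 30132 - 99 = 30033$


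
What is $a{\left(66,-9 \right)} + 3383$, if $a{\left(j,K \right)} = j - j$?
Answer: $3383$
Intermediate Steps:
$a{\left(j,K \right)} = 0$
$a{\left(66,-9 \right)} + 3383 = 0 + 3383 = 3383$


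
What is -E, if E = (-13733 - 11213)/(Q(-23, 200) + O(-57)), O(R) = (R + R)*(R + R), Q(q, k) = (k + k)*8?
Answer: 12473/8098 ≈ 1.5403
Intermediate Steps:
Q(q, k) = 16*k (Q(q, k) = (2*k)*8 = 16*k)
O(R) = 4*R² (O(R) = (2*R)*(2*R) = 4*R²)
E = -12473/8098 (E = (-13733 - 11213)/(16*200 + 4*(-57)²) = -24946/(3200 + 4*3249) = -24946/(3200 + 12996) = -24946/16196 = -24946*1/16196 = -12473/8098 ≈ -1.5403)
-E = -1*(-12473/8098) = 12473/8098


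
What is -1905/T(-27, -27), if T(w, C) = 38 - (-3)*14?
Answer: -381/16 ≈ -23.813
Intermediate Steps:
T(w, C) = 80 (T(w, C) = 38 - 1*(-42) = 38 + 42 = 80)
-1905/T(-27, -27) = -1905/80 = -1905*1/80 = -381/16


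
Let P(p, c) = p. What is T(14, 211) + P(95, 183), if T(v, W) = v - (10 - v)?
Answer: 113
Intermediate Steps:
T(v, W) = -10 + 2*v (T(v, W) = v + (-10 + v) = -10 + 2*v)
T(14, 211) + P(95, 183) = (-10 + 2*14) + 95 = (-10 + 28) + 95 = 18 + 95 = 113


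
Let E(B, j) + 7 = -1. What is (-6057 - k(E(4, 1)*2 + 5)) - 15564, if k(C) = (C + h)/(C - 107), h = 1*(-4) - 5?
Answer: -1275649/59 ≈ -21621.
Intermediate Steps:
h = -9 (h = -4 - 5 = -9)
E(B, j) = -8 (E(B, j) = -7 - 1 = -8)
k(C) = (-9 + C)/(-107 + C) (k(C) = (C - 9)/(C - 107) = (-9 + C)/(-107 + C))
(-6057 - k(E(4, 1)*2 + 5)) - 15564 = (-6057 - (-9 + (-8*2 + 5))/(-107 + (-8*2 + 5))) - 15564 = (-6057 - (-9 + (-16 + 5))/(-107 + (-16 + 5))) - 15564 = (-6057 - (-9 - 11)/(-107 - 11)) - 15564 = (-6057 - (-20)/(-118)) - 15564 = (-6057 - (-1)*(-20)/118) - 15564 = (-6057 - 1*10/59) - 15564 = (-6057 - 10/59) - 15564 = -357373/59 - 15564 = -1275649/59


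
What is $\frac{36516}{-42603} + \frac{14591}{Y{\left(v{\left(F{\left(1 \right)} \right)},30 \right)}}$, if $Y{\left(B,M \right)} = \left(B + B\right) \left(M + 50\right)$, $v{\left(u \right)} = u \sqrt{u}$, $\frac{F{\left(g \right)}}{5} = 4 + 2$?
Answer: $- \frac{12172}{14201} + \frac{14591 \sqrt{30}}{144000} \approx -0.30214$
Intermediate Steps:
$F{\left(g \right)} = 30$ ($F{\left(g \right)} = 5 \left(4 + 2\right) = 5 \cdot 6 = 30$)
$v{\left(u \right)} = u^{\frac{3}{2}}$
$Y{\left(B,M \right)} = 2 B \left(50 + M\right)$
$\frac{36516}{-42603} + \frac{14591}{Y{\left(v{\left(F{\left(1 \right)} \right)},30 \right)}} = \frac{36516}{-42603} + \frac{14591}{2 \cdot 30^{\frac{3}{2}} \left(50 + 30\right)} = 36516 \left(- \frac{1}{42603}\right) + \frac{14591}{2 \cdot 30 \sqrt{30} \cdot 80} = - \frac{12172}{14201} + \frac{14591}{4800 \sqrt{30}} = - \frac{12172}{14201} + 14591 \frac{\sqrt{30}}{144000} = - \frac{12172}{14201} + \frac{14591 \sqrt{30}}{144000}$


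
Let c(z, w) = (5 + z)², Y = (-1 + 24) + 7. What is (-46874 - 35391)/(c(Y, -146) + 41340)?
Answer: -16453/8513 ≈ -1.9327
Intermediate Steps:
Y = 30 (Y = 23 + 7 = 30)
(-46874 - 35391)/(c(Y, -146) + 41340) = (-46874 - 35391)/((5 + 30)² + 41340) = -82265/(35² + 41340) = -82265/(1225 + 41340) = -82265/42565 = -82265*1/42565 = -16453/8513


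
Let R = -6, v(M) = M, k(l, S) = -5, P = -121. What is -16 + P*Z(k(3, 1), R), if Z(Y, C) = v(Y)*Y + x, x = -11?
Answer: -1710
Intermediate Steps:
Z(Y, C) = -11 + Y² (Z(Y, C) = Y*Y - 11 = Y² - 11 = -11 + Y²)
-16 + P*Z(k(3, 1), R) = -16 - 121*(-11 + (-5)²) = -16 - 121*(-11 + 25) = -16 - 121*14 = -16 - 1694 = -1710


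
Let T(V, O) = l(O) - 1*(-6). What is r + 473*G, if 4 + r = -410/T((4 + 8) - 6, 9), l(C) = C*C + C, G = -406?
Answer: -9218221/48 ≈ -1.9205e+5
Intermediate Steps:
l(C) = C + C² (l(C) = C² + C = C + C²)
T(V, O) = 6 + O*(1 + O) (T(V, O) = O*(1 + O) - 1*(-6) = O*(1 + O) + 6 = 6 + O*(1 + O))
r = -397/48 (r = -4 - 410/(6 + 9*(1 + 9)) = -4 - 410/(6 + 9*10) = -4 - 410/(6 + 90) = -4 - 410/96 = -4 - 410*1/96 = -4 - 205/48 = -397/48 ≈ -8.2708)
r + 473*G = -397/48 + 473*(-406) = -397/48 - 192038 = -9218221/48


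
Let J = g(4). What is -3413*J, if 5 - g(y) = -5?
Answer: -34130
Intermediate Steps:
g(y) = 10 (g(y) = 5 - 1*(-5) = 5 + 5 = 10)
J = 10
-3413*J = -3413*10 = -34130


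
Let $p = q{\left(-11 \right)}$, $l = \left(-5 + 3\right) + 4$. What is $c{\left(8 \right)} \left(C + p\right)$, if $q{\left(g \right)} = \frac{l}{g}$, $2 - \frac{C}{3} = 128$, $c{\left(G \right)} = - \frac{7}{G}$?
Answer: $\frac{3640}{11} \approx 330.91$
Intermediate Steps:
$l = 2$ ($l = -2 + 4 = 2$)
$C = -378$ ($C = 6 - 384 = -378$)
$q{\left(g \right)} = \frac{2}{g}$
$p = - \frac{2}{11}$ ($p = \frac{2}{-11} = 2 \left(- \frac{1}{11}\right) = - \frac{2}{11} \approx -0.18182$)
$c{\left(8 \right)} \left(C + p\right) = - \frac{7}{8} \left(-378 - \frac{2}{11}\right) = \left(-7\right) \frac{1}{8} \left(- \frac{4160}{11}\right) = \left(- \frac{7}{8}\right) \left(- \frac{4160}{11}\right) = \frac{3640}{11}$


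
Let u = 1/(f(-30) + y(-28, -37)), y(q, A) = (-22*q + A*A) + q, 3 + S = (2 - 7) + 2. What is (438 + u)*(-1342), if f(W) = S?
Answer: -1146791338/1951 ≈ -5.8780e+5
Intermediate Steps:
S = -6 (S = -3 + ((2 - 7) + 2) = -3 + (-5 + 2) = -3 - 3 = -6)
f(W) = -6
y(q, A) = A² - 21*q (y(q, A) = (-22*q + A²) + q = (A² - 22*q) + q = A² - 21*q)
u = 1/1951 (u = 1/(-6 + ((-37)² - 21*(-28))) = 1/(-6 + (1369 + 588)) = 1/(-6 + 1957) = 1/1951 ≈ 0.00051256)
(438 + u)*(-1342) = (438 + 1/1951)*(-1342) = (854539/1951)*(-1342) = -1146791338/1951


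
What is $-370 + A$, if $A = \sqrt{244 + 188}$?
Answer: $-370 + 12 \sqrt{3} \approx -349.22$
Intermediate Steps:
$A = 12 \sqrt{3}$ ($A = \sqrt{432} = 12 \sqrt{3} \approx 20.785$)
$-370 + A = -370 + 12 \sqrt{3}$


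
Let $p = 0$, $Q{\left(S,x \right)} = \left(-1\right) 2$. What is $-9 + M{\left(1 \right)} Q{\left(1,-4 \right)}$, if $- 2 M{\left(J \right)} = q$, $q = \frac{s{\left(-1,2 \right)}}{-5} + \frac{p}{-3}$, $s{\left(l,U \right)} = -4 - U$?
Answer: $- \frac{39}{5} \approx -7.8$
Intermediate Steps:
$Q{\left(S,x \right)} = -2$
$q = \frac{6}{5}$ ($q = \frac{-4 - 2}{-5} + \frac{0}{-3} = \left(-4 - 2\right) \left(- \frac{1}{5}\right) + 0 \left(- \frac{1}{3}\right) = \left(-6\right) \left(- \frac{1}{5}\right) + 0 = \frac{6}{5} + 0 = \frac{6}{5} \approx 1.2$)
$M{\left(J \right)} = - \frac{3}{5}$ ($M{\left(J \right)} = \left(- \frac{1}{2}\right) \frac{6}{5} = - \frac{3}{5}$)
$-9 + M{\left(1 \right)} Q{\left(1,-4 \right)} = -9 - - \frac{6}{5} = -9 + \frac{6}{5} = - \frac{39}{5}$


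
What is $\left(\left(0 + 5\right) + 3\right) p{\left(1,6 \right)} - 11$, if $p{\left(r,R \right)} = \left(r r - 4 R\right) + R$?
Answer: $-147$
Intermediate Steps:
$p{\left(r,R \right)} = r^{2} - 3 R$ ($p{\left(r,R \right)} = \left(r^{2} - 4 R\right) + R = r^{2} - 3 R$)
$\left(\left(0 + 5\right) + 3\right) p{\left(1,6 \right)} - 11 = \left(\left(0 + 5\right) + 3\right) \left(1^{2} - 18\right) - 11 = \left(5 + 3\right) \left(1 - 18\right) - 11 = 8 \left(-17\right) - 11 = -136 - 11 = -147$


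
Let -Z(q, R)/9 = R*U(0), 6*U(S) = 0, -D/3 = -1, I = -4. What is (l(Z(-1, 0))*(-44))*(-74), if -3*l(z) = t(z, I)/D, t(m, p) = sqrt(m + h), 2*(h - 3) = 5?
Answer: -1628*sqrt(22)/9 ≈ -848.44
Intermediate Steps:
D = 3 (D = -3*(-1) = 3)
U(S) = 0 (U(S) = (1/6)*0 = 0)
h = 11/2 (h = 3 + (1/2)*5 = 3 + 5/2 = 11/2 ≈ 5.5000)
Z(q, R) = 0 (Z(q, R) = -9*R*0 = -9*0 = 0)
t(m, p) = sqrt(11/2 + m) (t(m, p) = sqrt(m + 11/2) = sqrt(11/2 + m))
l(z) = -sqrt(22 + 4*z)/18 (l(z) = -sqrt(22 + 4*z)/2/(3*3) = -sqrt(22 + 4*z)/18)
(l(Z(-1, 0))*(-44))*(-74) = (-sqrt(22 + 4*0)/18*(-44))*(-74) = (-sqrt(22 + 0)/18*(-44))*(-74) = (-sqrt(22)/18*(-44))*(-74) = (22*sqrt(22)/9)*(-74) = -1628*sqrt(22)/9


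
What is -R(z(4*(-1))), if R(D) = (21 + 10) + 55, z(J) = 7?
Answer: -86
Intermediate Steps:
R(D) = 86 (R(D) = 31 + 55 = 86)
-R(z(4*(-1))) = -1*86 = -86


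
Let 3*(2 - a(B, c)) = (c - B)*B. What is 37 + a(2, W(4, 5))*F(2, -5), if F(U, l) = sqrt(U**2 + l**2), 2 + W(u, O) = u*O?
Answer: 37 - 26*sqrt(29)/3 ≈ -9.6714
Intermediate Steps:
W(u, O) = -2 + O*u (W(u, O) = -2 + u*O = -2 + O*u)
a(B, c) = 2 - B*(c - B)/3 (a(B, c) = 2 - (c - B)*B/3 = 2 - B*(c - B)/3)
37 + a(2, W(4, 5))*F(2, -5) = 37 + (2 + (1/3)*2**2 - 1/3*2*(-2 + 5*4))*sqrt(2**2 + (-5)**2) = 37 + (2 + (1/3)*4 - 1/3*2*(-2 + 20))*sqrt(4 + 25) = 37 + (2 + 4/3 - 1/3*2*18)*sqrt(29) = 37 + (2 + 4/3 - 12)*sqrt(29) = 37 - 26*sqrt(29)/3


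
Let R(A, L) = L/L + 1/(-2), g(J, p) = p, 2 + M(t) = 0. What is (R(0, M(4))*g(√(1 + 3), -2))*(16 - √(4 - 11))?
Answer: -16 + I*√7 ≈ -16.0 + 2.6458*I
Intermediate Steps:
M(t) = -2 (M(t) = -2 + 0 = -2)
R(A, L) = ½ (R(A, L) = 1 + 1*(-½) = 1 - ½ = ½)
(R(0, M(4))*g(√(1 + 3), -2))*(16 - √(4 - 11)) = ((½)*(-2))*(16 - √(4 - 11)) = -(16 - √(-7)) = -(16 - I*√7) = -16 + I*√7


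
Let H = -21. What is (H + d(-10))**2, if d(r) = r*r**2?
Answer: 1042441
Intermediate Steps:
d(r) = r**3
(H + d(-10))**2 = (-21 + (-10)**3)**2 = (-21 - 1000)**2 = (-1021)**2 = 1042441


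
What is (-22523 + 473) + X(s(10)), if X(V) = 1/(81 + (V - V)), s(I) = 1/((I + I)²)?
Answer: -1786049/81 ≈ -22050.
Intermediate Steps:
s(I) = 1/(4*I²) (s(I) = 1/((2*I)²) = 1/(4*I²))
X(V) = 1/81 (X(V) = 1/(81 + 0) = 1/81)
(-22523 + 473) + X(s(10)) = (-22523 + 473) + 1/81 = -22050 + 1/81 = -1786049/81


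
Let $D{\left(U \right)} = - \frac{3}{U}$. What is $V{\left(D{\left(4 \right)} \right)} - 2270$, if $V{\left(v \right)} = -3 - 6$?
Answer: $-2279$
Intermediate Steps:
$V{\left(v \right)} = -9$ ($V{\left(v \right)} = -3 - 6 = -9$)
$V{\left(D{\left(4 \right)} \right)} - 2270 = -9 - 2270 = -2279$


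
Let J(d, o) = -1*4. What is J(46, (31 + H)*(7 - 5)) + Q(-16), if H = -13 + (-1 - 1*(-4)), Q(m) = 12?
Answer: 8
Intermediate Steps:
H = -10 (H = -13 + (-1 + 4) = -13 + 3 = -10)
J(d, o) = -4
J(46, (31 + H)*(7 - 5)) + Q(-16) = -4 + 12 = 8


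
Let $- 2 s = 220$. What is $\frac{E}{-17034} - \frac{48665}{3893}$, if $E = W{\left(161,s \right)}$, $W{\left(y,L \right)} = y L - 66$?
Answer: $- \frac{22345813}{1950393} \approx -11.457$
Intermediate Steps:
$s = -110$ ($s = \left(- \frac{1}{2}\right) 220 = -110$)
$W{\left(y,L \right)} = -66 + L y$ ($W{\left(y,L \right)} = L y - 66 = -66 + L y$)
$E = -17776$ ($E = -66 - 17710 = -17776$)
$\frac{E}{-17034} - \frac{48665}{3893} = - \frac{17776}{-17034} - \frac{48665}{3893} = \left(-17776\right) \left(- \frac{1}{17034}\right) - \frac{48665}{3893} = \frac{8888}{8517} - \frac{48665}{3893} = - \frac{22345813}{1950393}$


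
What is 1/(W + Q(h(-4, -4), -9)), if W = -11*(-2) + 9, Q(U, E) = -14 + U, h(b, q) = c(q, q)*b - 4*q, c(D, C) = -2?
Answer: 1/41 ≈ 0.024390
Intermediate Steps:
h(b, q) = -4*q - 2*b (h(b, q) = -2*b - 4*q = -4*q - 2*b)
W = 31 (W = 22 + 9 = 31)
1/(W + Q(h(-4, -4), -9)) = 1/(31 + (-14 + (-4*(-4) - 2*(-4)))) = 1/(31 + (-14 + (16 + 8))) = 1/(31 + (-14 + 24)) = 1/(31 + 10) = 1/41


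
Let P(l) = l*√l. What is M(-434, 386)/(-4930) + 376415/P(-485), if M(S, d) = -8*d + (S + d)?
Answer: 1568/2465 + 75283*I*√485/47045 ≈ 0.63611 + 35.242*I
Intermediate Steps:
M(S, d) = S - 7*d
P(l) = l^(3/2)
M(-434, 386)/(-4930) + 376415/P(-485) = (-434 - 7*386)/(-4930) + 376415/((-485)^(3/2)) = (-434 - 2702)*(-1/4930) + 376415/((-485*I*√485)) = -3136*(-1/4930) + 376415*(I*√485/235225) = 1568/2465 + 75283*I*√485/47045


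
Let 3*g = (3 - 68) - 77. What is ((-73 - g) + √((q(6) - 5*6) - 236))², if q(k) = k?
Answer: 3589/9 - 308*I*√65/3 ≈ 398.78 - 827.73*I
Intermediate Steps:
g = -142/3 (g = ((3 - 68) - 77)/3 = (-65 - 77)/3 = (⅓)*(-142) = -142/3 ≈ -47.333)
((-73 - g) + √((q(6) - 5*6) - 236))² = ((-73 - 1*(-142/3)) + √((6 - 5*6) - 236))² = ((-73 + 142/3) + √((6 - 30) - 236))² = (-77/3 + √(-24 - 236))² = (-77/3 + √(-260))² = (-77/3 + 2*I*√65)²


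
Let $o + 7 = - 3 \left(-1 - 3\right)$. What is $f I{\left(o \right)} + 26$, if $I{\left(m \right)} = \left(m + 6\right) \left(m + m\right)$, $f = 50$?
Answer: $5526$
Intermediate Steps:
$o = 5$ ($o = -7 - 3 \left(-1 - 3\right) = -7 - -12 = -7 + 12 = 5$)
$I{\left(m \right)} = 2 m \left(6 + m\right)$ ($I{\left(m \right)} = \left(6 + m\right) 2 m = 2 m \left(6 + m\right)$)
$f I{\left(o \right)} + 26 = 50 \cdot 2 \cdot 5 \left(6 + 5\right) + 26 = 50 \cdot 2 \cdot 5 \cdot 11 + 26 = 50 \cdot 110 + 26 = 5500 + 26 = 5526$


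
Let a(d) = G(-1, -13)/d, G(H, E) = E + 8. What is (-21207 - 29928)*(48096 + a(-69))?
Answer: -56566031305/23 ≈ -2.4594e+9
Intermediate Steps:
G(H, E) = 8 + E
a(d) = -5/d (a(d) = (8 - 13)/d = -5/d)
(-21207 - 29928)*(48096 + a(-69)) = (-21207 - 29928)*(48096 - 5/(-69)) = -51135*(48096 - 5*(-1/69)) = -51135*(48096 + 5/69) = -51135*3318629/69 = -56566031305/23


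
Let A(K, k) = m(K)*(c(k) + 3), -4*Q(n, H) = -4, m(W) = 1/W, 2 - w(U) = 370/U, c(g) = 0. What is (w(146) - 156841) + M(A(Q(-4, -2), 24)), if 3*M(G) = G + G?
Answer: -11449286/73 ≈ -1.5684e+5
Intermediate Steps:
w(U) = 2 - 370/U
m(W) = 1/W
Q(n, H) = 1 (Q(n, H) = -¼*(-4) = 1)
A(K, k) = 3/K (A(K, k) = (0 + 3)/K = 3/K)
M(G) = 2*G/3 (M(G) = (G + G)/3 = (2*G)/3 = 2*G/3)
(w(146) - 156841) + M(A(Q(-4, -2), 24)) = ((2 - 370/146) - 156841) + 2*(3/1)/3 = ((2 - 370*1/146) - 156841) + 2*(3*1)/3 = ((2 - 185/73) - 156841) + (⅔)*3 = (-39/73 - 156841) + 2 = -11449432/73 + 2 = -11449286/73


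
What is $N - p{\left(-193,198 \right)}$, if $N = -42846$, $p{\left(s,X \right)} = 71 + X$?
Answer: $-43115$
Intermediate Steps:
$N - p{\left(-193,198 \right)} = -42846 - \left(71 + 198\right) = -42846 - 269 = -43115$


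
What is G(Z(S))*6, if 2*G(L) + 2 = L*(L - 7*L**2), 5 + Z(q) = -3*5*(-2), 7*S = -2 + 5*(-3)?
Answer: -326256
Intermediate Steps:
S = -17/7 (S = (-2 + 5*(-3))/7 = (-2 - 15)/7 = (1/7)*(-17) = -17/7 ≈ -2.4286)
Z(q) = 25 (Z(q) = -5 - 3*5*(-2) = -5 - 15*(-2) = -5 + 30 = 25)
G(L) = -1 + L*(L - 7*L**2)/2 (G(L) = -1 + (L*(L - 7*L**2))/2 = -1 + L*(L - 7*L**2)/2)
G(Z(S))*6 = (-1 + (1/2)*25**2 - 7/2*25**3)*6 = (-1 + (1/2)*625 - 7/2*15625)*6 = (-1 + 625/2 - 109375/2)*6 = -54376*6 = -326256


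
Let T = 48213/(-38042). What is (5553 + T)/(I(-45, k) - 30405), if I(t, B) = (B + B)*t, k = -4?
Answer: -70399671/380990630 ≈ -0.18478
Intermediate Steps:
I(t, B) = 2*B*t (I(t, B) = (2*B)*t = 2*B*t)
T = -48213/38042 (T = 48213*(-1/38042) = -48213/38042 ≈ -1.2674)
(5553 + T)/(I(-45, k) - 30405) = (5553 - 48213/38042)/(2*(-4)*(-45) - 30405) = 211199013/(38042*(360 - 30405)) = (211199013/38042)/(-30045) = (211199013/38042)*(-1/30045) = -70399671/380990630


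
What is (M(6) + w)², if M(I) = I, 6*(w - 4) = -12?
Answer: 64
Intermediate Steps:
w = 2 (w = 4 + (⅙)*(-12) = 4 - 2 = 2)
(M(6) + w)² = (6 + 2)² = 8² = 64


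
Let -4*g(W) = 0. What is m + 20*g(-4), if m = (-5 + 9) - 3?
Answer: 1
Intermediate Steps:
m = 1 (m = 4 - 3 = 1)
g(W) = 0 (g(W) = -1/4*0 = 0)
m + 20*g(-4) = 1 + 20*0 = 1 + 0 = 1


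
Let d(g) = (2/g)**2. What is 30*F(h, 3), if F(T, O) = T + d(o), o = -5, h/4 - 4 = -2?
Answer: 1224/5 ≈ 244.80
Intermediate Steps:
h = 8 (h = 16 + 4*(-2) = 16 - 8 = 8)
d(g) = 4/g**2
F(T, O) = 4/25 + T (F(T, O) = T + 4/(-5)**2 = T + 4*(1/25) = T + 4/25 = 4/25 + T)
30*F(h, 3) = 30*(4/25 + 8) = 30*(204/25) = 1224/5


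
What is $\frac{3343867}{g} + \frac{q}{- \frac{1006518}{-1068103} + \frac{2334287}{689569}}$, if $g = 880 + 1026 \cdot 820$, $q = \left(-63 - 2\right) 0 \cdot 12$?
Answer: $\frac{3343867}{842200} \approx 3.9704$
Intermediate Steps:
$q = 0$ ($q = \left(-63 - 2\right) 0 \cdot 12 = \left(-65\right) 0 \cdot 12 = 0 \cdot 12 = 0$)
$g = 842200$ ($g = 880 + 841320 = 842200$)
$\frac{3343867}{g} + \frac{q}{- \frac{1006518}{-1068103} + \frac{2334287}{689569}} = \frac{3343867}{842200} + \frac{0}{- \frac{1006518}{-1068103} + \frac{2334287}{689569}} = 3343867 \cdot \frac{1}{842200} + \frac{0}{\left(-1006518\right) \left(- \frac{1}{1068103}\right) + 2334287 \cdot \frac{1}{689569}} = \frac{3343867}{842200} + \frac{0}{\frac{1006518}{1068103} + \frac{2334287}{689569}} = \frac{3343867}{842200} + \frac{0}{\frac{3187322558303}{736530717607}} = \frac{3343867}{842200} + 0 \cdot \frac{736530717607}{3187322558303} = \frac{3343867}{842200} + 0 = \frac{3343867}{842200}$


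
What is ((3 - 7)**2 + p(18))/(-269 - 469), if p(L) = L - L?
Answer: -8/369 ≈ -0.021680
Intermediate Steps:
p(L) = 0
((3 - 7)**2 + p(18))/(-269 - 469) = ((3 - 7)**2 + 0)/(-269 - 469) = ((-4)**2 + 0)/(-738) = (16 + 0)*(-1/738) = 16*(-1/738) = -8/369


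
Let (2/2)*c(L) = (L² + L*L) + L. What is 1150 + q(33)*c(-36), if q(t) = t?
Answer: 85498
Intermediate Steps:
c(L) = L + 2*L² (c(L) = (L² + L*L) + L = (L² + L²) + L = 2*L² + L = L + 2*L²)
1150 + q(33)*c(-36) = 1150 + 33*(-36*(1 + 2*(-36))) = 1150 + 33*(-36*(1 - 72)) = 1150 + 33*(-36*(-71)) = 1150 + 33*2556 = 1150 + 84348 = 85498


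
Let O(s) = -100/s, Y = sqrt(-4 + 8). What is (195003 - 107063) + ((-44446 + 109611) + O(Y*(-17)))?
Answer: 2602835/17 ≈ 1.5311e+5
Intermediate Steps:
Y = 2 (Y = sqrt(4) = 2)
(195003 - 107063) + ((-44446 + 109611) + O(Y*(-17))) = (195003 - 107063) + ((-44446 + 109611) - 100/(2*(-17))) = 87940 + (65165 - 100/(-34)) = 87940 + (65165 - 100*(-1/34)) = 87940 + (65165 + 50/17) = 87940 + 1107855/17 = 2602835/17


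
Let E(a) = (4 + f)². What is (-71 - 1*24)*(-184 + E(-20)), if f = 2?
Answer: 14060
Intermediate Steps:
E(a) = 36 (E(a) = (4 + 2)² = 6² = 36)
(-71 - 1*24)*(-184 + E(-20)) = (-71 - 1*24)*(-184 + 36) = (-71 - 24)*(-148) = -95*(-148) = 14060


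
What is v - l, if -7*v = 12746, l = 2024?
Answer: -26914/7 ≈ -3844.9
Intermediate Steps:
v = -12746/7 (v = -1/7*12746 = -12746/7 ≈ -1820.9)
v - l = -12746/7 - 1*2024 = -12746/7 - 2024 = -26914/7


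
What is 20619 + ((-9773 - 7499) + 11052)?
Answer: 14399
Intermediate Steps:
20619 + ((-9773 - 7499) + 11052) = 20619 + (-17272 + 11052) = 20619 - 6220 = 14399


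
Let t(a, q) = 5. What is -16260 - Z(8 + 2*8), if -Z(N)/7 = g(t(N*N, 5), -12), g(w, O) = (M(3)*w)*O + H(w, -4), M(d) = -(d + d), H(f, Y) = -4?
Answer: -13768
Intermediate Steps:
M(d) = -2*d
g(w, O) = -4 - 6*O*w (g(w, O) = ((-2*3)*w)*O - 4 = (-6*w)*O - 4 = -6*O*w - 4 = -4 - 6*O*w)
Z(N) = -2492 (Z(N) = -7*(-4 - 6*(-12)*5) = -7*(-4 + 360) = -7*356 = -2492)
-16260 - Z(8 + 2*8) = -16260 - 1*(-2492) = -16260 + 2492 = -13768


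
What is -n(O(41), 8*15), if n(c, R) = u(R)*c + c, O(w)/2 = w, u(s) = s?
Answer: -9922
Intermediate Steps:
O(w) = 2*w
n(c, R) = c + R*c (n(c, R) = R*c + c = c + R*c)
-n(O(41), 8*15) = -2*41*(1 + 8*15) = -82*(1 + 120) = -82*121 = -1*9922 = -9922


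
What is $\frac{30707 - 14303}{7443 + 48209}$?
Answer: $\frac{4101}{13913} \approx 0.29476$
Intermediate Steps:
$\frac{30707 - 14303}{7443 + 48209} = \frac{16404}{55652} = 16404 \cdot \frac{1}{55652} = \frac{4101}{13913}$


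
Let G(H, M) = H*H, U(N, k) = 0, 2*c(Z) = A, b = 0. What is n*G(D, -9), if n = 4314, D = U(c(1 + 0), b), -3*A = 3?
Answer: 0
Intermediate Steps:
A = -1 (A = -⅓*3 = -1)
c(Z) = -½ (c(Z) = (½)*(-1) = -½)
D = 0
G(H, M) = H²
n*G(D, -9) = 4314*0² = 4314*0 = 0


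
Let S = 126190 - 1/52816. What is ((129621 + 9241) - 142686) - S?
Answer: -6866819423/52816 ≈ -1.3001e+5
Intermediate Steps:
S = 6664851039/52816 (S = 126190 - 1*1/52816 = 126190 - 1/52816 = 6664851039/52816 ≈ 1.2619e+5)
((129621 + 9241) - 142686) - S = ((129621 + 9241) - 142686) - 1*6664851039/52816 = (138862 - 142686) - 6664851039/52816 = -3824 - 6664851039/52816 = -6866819423/52816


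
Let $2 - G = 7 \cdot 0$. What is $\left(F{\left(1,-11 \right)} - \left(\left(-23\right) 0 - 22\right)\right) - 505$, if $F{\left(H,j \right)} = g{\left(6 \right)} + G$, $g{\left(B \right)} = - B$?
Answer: $-487$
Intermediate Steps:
$G = 2$ ($G = 2 - 7 \cdot 0 = 2 - 0 = 2 + 0 = 2$)
$F{\left(H,j \right)} = -4$ ($F{\left(H,j \right)} = \left(-1\right) 6 + 2 = -6 + 2 = -4$)
$\left(F{\left(1,-11 \right)} - \left(\left(-23\right) 0 - 22\right)\right) - 505 = \left(-4 - \left(\left(-23\right) 0 - 22\right)\right) - 505 = \left(-4 - \left(0 - 22\right)\right) - 505 = \left(-4 - -22\right) - 505 = \left(-4 + 22\right) - 505 = 18 - 505 = -487$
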